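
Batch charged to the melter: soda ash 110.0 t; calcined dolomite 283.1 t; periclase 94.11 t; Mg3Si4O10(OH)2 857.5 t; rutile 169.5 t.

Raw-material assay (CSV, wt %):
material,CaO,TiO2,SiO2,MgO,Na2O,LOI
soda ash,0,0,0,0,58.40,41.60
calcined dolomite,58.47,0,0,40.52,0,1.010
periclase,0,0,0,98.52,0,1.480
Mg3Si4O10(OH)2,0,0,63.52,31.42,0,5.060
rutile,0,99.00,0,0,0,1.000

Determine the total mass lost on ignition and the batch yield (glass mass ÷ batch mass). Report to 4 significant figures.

All arithmetic maintains full float precision end to end; the intermediate values appear, rounded to four significant digits, in the working. Exactly one rounding lands on each reported figure; the derived quantities (the yield, totals, ignition loss, net glass mass, five oxide percentages) are computed at exact precision from the weighed amounts per 1419 t of glass as quoted within the problem or answer text.
Per-material ignition loss:
  soda ash: 110.0 × 0.4160 = 45.76 t
  calcined dolomite: 283.1 × 0.01010 = 2.859 t
  periclase: 94.11 × 0.01480 = 1.393 t
  Mg3Si4O10(OH)2: 857.5 × 0.05060 = 43.39 t
  rutile: 169.5 × 0.01000 = 1.695 t
Total LOI = 95.10 t
Glass = batch − LOI = 1514 − 95.10 = 1419 t

LOI loss = 95.10 t; glass = 1419 t; yield = 93.72%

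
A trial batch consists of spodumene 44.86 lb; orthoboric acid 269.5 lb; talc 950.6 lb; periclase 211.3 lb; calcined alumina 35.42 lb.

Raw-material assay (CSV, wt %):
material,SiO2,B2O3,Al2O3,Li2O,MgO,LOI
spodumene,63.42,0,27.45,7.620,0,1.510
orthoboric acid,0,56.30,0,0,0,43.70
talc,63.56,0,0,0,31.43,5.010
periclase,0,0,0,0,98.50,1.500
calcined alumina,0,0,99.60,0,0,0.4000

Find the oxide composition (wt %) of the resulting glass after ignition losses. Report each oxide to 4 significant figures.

Intermediates are printed with 4-significant-figure rounding across the worked steps. The working math runs at exact precision throughout; each reported value is rounded exactly once; all derived quantities, which include five oxide percentages, net glass mass, ignition loss, totals, the yield, are recomputed in full precision, as written in problem or answer, starting from the weights at 1342 lb of glass.
Oxide masses out of the charge:
  SiO2: 44.86·0.6342 + 950.6·0.6356 = 632.7 lb
  B2O3: 269.5·0.5630 = 151.7 lb
  Al2O3: 44.86·0.2745 + 35.42·0.9960 = 47.59 lb
  Li2O: 44.86·0.07620 = 3.418 lb
  MgO: 950.6·0.3143 + 211.3·0.9850 = 506.9 lb
LOI: 44.86·0.01510 + 269.5·0.4370 + 950.6·0.05010 + 211.3·0.01500 + 35.42·0.004000 = 169.4 lb
Resulting glass, batch − LOI: 1512 − 169.4 = 1342 lb (= Σ oxide masses)
each wt % is 100 × oxide ÷ glass

Glass mass = 1342 lb (batch 1512 − LOI 169.4).
Composition: SiO2 47.13%, B2O3 11.30%, Al2O3 3.546%, Li2O 0.2547%, MgO 37.76%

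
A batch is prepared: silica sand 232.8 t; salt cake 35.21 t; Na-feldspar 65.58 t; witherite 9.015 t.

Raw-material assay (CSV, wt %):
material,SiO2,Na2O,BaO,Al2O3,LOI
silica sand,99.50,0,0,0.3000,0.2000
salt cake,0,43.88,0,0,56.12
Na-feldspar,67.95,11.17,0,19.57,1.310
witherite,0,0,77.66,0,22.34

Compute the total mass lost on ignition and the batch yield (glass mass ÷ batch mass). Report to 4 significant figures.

LOI loss = 23.10 t; glass = 319.5 t; yield = 93.26%

Every computation carries full float precision through every step; rounding to 4 significant digits governs each mid-chain value as printed — exactly one rounding lands on each reported value; all derived quantities, including the four compositions, the yield, totals, LOI, glass mass, are rebuilt from the batch weights at 319.5 t of glass in exact precision, as quoted within the question or the answer.
Material-by-material LOI:
  silica sand: 232.8 × 0.002000 = 0.4656 t
  salt cake: 35.21 × 0.5612 = 19.76 t
  Na-feldspar: 65.58 × 0.01310 = 0.8591 t
  witherite: 9.015 × 0.2234 = 2.014 t
Total LOI = 23.10 t
Glass = batch − LOI = 342.6 − 23.10 = 319.5 t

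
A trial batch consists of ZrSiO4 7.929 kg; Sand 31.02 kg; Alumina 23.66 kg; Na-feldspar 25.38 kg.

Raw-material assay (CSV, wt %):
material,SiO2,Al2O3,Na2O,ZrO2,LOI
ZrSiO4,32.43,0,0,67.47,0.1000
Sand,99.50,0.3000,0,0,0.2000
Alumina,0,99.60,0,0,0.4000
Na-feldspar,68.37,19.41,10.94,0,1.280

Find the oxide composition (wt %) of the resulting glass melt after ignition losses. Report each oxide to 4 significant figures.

Glass mass = 87.50 kg (batch 87.99 − LOI 0.4895).
Composition: SiO2 58.04%, Al2O3 32.67%, Na2O 3.173%, ZrO2 6.114%

All arithmetic runs at full float precision at each step; mid-chain values are shown (rounded to four significant figures) as written; every reported value is rounded once only; derived quantities are re-derived at full precision (the four compositions, LOI, the totals, net glass mass, the yield) from the weighed amounts for 87.50 kg of glass as given in the problem or answer text.
Oxide masses out of the charge:
  SiO2: 7.929·0.3243 + 31.02·0.9950 + 25.38·0.6837 = 50.79 kg
  Al2O3: 31.02·0.003000 + 23.66·0.9960 + 25.38·0.1941 = 28.58 kg
  Na2O: 25.38·0.1094 = 2.777 kg
  ZrO2: 7.929·0.6747 = 5.350 kg
LOI: 7.929·0.001000 + 31.02·0.002000 + 23.66·0.004000 + 25.38·0.01280 = 0.4895 kg
Glass mass = batch − LOI = 87.99 − 0.4895 = 87.50 kg (equal to the oxide-mass sum)
oxide / glass × 100 gives the wt %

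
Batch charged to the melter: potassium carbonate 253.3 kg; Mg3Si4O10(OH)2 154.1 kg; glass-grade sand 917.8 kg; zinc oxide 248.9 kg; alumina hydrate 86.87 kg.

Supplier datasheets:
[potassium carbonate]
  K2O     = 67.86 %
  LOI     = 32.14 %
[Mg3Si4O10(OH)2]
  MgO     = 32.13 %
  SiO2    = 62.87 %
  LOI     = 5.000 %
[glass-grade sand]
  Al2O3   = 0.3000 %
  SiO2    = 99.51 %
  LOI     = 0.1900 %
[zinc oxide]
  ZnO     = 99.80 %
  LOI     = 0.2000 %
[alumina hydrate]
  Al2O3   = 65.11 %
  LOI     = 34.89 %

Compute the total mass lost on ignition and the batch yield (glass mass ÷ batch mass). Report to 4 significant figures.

LOI loss = 121.7 kg; glass = 1539 kg; yield = 92.67%

Working values are printed, with 4-significant-digit rounding, on the page — the whole derivation maintains exact precision from first step to last — each reported number takes just one rounding — the derived quantities are computed in exact precision (LOI, five oxide percentages, net glass mass, the totals, yield) from the weighed amounts on 1539 kg of glass, precisely as stated by the problem or answer text.
Material-by-material LOI:
  potassium carbonate: 253.3 × 0.3214 = 81.41 kg
  Mg3Si4O10(OH)2: 154.1 × 0.05000 = 7.705 kg
  glass-grade sand: 917.8 × 0.001900 = 1.744 kg
  zinc oxide: 248.9 × 0.002000 = 0.4978 kg
  alumina hydrate: 86.87 × 0.3489 = 30.31 kg
Total LOI = 121.7 kg
Glass = batch − LOI = 1661 − 121.7 = 1539 kg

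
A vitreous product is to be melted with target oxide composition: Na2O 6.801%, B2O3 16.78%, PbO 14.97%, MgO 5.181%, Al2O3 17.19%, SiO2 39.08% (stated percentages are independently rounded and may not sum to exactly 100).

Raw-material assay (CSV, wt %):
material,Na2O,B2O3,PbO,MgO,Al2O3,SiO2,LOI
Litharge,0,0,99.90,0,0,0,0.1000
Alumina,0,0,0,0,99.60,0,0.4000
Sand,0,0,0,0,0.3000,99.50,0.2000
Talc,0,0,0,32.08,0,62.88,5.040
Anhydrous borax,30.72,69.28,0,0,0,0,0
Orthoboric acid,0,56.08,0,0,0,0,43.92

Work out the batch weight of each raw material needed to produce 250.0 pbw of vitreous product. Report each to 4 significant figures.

Working values are shown (rounded to four significant digits) at each printed step — every computation keeps full float precision from start to finish. Every reported figure undergoes a single rounding — all derived quantities, including the six compositions, yield, the totals, glass mass, ignition loss, are carried using the weight values at 250.0 pbw of glass at exact precision exactly as shown in question or answer.
The oxide mass targets at 250.0 pbw vitreous product:
  Na2O: 6.801% × 250.0 = 17.00 pbw
  B2O3: 16.78% × 250.0 = 41.95 pbw
  PbO: 14.97% × 250.0 = 37.42 pbw
  MgO: 5.181% × 250.0 = 12.95 pbw
  Al2O3: 17.19% × 250.0 = 42.98 pbw
  SiO2: 39.08% × 250.0 = 97.70 pbw
Mass-balance tally per oxide with the batch weights as given, versus the basis set out (oxide sums agree with the targets exact up to rounding of places):
  Na2O: 55.35·0.3072 = 17.00 pbw (target 17.00 pbw)
  B2O3: 55.35·0.6928 + 6.430·0.5608 = 41.95 pbw (target 41.95 pbw)
  PbO: 37.46·0.9990 = 37.42 pbw (target 37.42 pbw)
  MgO: 40.38·0.3208 = 12.95 pbw (target 12.95 pbw)
  Al2O3: 42.93·0.9960 + 72.68·0.003000 = 42.98 pbw (target 42.98 pbw)
  SiO2: 72.68·0.9950 + 40.38·0.6288 = 97.71 pbw (target 97.70 pbw)
The glass-mass cross-check: batch total minus LOI = 250.0 pbw (summing oxide targets gives 250.0 pbw; basis as stated: 250.0 pbw — differing by rounding only).
Batch total: Σ batch = 255.2 pbw; loss to ignition Σ batch·LOI = 5.214 pbw; yield = glass ÷ total batch = 97.96%.

Batch per 250.0 pbw vitreous product:
  Litharge: 37.46 pbw
  Alumina: 42.93 pbw
  Sand: 72.68 pbw
  Talc: 40.38 pbw
  Anhydrous borax: 55.35 pbw
  Orthoboric acid: 6.430 pbw
Total batch = 255.2 pbw; LOI loss = 5.214 pbw; yield = 97.96%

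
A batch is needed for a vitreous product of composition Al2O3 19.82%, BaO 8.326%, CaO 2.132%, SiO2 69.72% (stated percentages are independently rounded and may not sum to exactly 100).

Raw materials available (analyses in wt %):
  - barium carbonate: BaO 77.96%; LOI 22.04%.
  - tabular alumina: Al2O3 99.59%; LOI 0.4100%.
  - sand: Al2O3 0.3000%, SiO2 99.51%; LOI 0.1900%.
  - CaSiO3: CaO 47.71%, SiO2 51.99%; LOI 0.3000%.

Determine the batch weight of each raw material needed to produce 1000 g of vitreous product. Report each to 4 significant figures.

Batch per 1000 g vitreous product:
  barium carbonate: 106.8 g
  tabular alumina: 197.0 g
  sand: 677.3 g
  CaSiO3: 44.69 g
Total batch = 1026 g; LOI loss = 25.77 g; yield = 97.49%

The intermediate values are shown, rounded to 4 significant digits, when written out — the whole derivation carries full precision at all times — exactly one rounding goes into each reported number; derived quantities are computed using the weight values on 1000 g of glass at full float precision (totals, ignition loss, the four compositions, net glass mass, the yield) as they appear in the problem or the answer.
Target oxide masses per 1000 g vitreous product:
  Al2O3: 19.82% × 1000 = 198.2 g
  BaO: 8.326% × 1000 = 83.26 g
  CaO: 2.132% × 1000 = 21.32 g
  SiO2: 69.72% × 1000 = 697.2 g
Per-oxide balance check applying the batch weights above, versus the basis set out (delivered sums recover each target up to rounding of the answer):
  Al2O3: 197.0·0.9959 + 677.3·0.003000 = 198.2 g (target 198.2 g)
  BaO: 106.8·0.7796 = 83.26 g (target 83.26 g)
  CaO: 44.69·0.4771 = 21.32 g (target 21.32 g)
  SiO2: 677.3·0.9951 + 44.69·0.5199 = 697.2 g (target 697.2 g)
Mass balance on the glass: net batch after ignition = 1000 g (summing oxide targets gives 1000 g; with the basis standing at 1000 g — deltas are rounding alone).
Whole-batch sum: Σ batch = 1026 g; LOI loss = Σ batch·LOI = 25.77 g; glass ÷ batch gives a yield of 97.49%.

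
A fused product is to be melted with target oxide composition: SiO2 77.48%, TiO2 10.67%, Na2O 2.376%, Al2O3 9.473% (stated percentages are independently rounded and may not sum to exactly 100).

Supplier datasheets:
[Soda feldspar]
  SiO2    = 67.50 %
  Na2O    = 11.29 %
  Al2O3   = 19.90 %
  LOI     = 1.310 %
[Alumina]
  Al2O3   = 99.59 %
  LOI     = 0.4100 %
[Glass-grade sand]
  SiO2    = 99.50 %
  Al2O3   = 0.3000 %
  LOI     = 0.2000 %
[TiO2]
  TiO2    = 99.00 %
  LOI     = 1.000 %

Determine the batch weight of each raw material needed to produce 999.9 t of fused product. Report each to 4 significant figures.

Batch per 999.9 t fused product:
  Soda feldspar: 210.4 t
  Alumina: 51.15 t
  Glass-grade sand: 635.9 t
  TiO2: 107.8 t
Total batch = 1005 t; LOI loss = 5.316 t; yield = 99.47%

Each numeric step carries full precision at all times. Mid-chain values are shown rounded off to 4 significant digits within the worked lines — every reported value is rounded a single time; derived quantities are carried in full precision (glass mass, four oxide percentages, the yield, the totals, LOI) starting from the weights per 999.9 t of glass, as written in question or answer.
Target oxide masses per 999.9 t fused product:
  SiO2: 77.48% × 999.9 = 774.7 t
  TiO2: 10.67% × 999.9 = 106.7 t
  Na2O: 2.376% × 999.9 = 23.76 t
  Al2O3: 9.473% × 999.9 = 94.72 t
Mass-balance tally per oxide from the weights as reported, for the quoted basis mass (each sum matches its target mass up to rounding of the answer):
  SiO2: 210.4·0.6750 + 635.9·0.9950 = 774.7 t (target 774.7 t)
  TiO2: 107.8·0.9900 = 106.7 t (target 106.7 t)
  Na2O: 210.4·0.1129 = 23.75 t (target 23.76 t)
  Al2O3: 210.4·0.1990 + 51.15·0.9959 + 635.9·0.003000 = 94.72 t (target 94.72 t)
Consistency of the glass mass: total charge less LOI = 999.9 t (oxide target masses add up to 999.9 t; against the stated basis, 999.9 t — any gap is answer rounding).
Batch total: Σ batch = 1005 t; Σ batch·LOI gives LOI loss = 5.316 t; yield = glass ÷ total batch = 99.47%.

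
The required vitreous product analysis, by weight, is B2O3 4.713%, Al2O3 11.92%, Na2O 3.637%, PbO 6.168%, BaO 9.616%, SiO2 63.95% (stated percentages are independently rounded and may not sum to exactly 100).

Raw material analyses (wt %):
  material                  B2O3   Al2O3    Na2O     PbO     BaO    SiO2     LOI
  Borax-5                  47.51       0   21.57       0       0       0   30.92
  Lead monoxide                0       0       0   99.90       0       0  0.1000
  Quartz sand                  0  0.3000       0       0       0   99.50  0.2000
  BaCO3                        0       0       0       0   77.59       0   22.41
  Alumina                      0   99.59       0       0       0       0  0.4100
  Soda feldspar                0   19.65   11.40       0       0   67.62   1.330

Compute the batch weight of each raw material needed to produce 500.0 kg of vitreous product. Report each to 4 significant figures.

Batch per 500.0 kg vitreous product:
  Borax-5: 49.60 kg
  Lead monoxide: 30.87 kg
  Quartz sand: 276.7 kg
  BaCO3: 61.97 kg
  Alumina: 46.05 kg
  Soda feldspar: 65.67 kg
Total batch = 530.9 kg; LOI loss = 30.87 kg; yield = 94.18%

All arithmetic runs at exact precision in all steps; mid-chain values are shown (rounded to 4 significant digits) between the steps; every reported result takes just one rounding. The derived quantities (glass mass, LOI, the six compositions, the yield, the totals) are re-derived from the weighed amounts per 500.0 kg of glass at exact precision, exactly as shown in question or answer.
Oxide-by-oxide targets in 500.0 kg vitreous product:
  B2O3: 4.713% × 500.0 = 23.56 kg
  Al2O3: 11.92% × 500.0 = 59.60 kg
  Na2O: 3.637% × 500.0 = 18.18 kg
  PbO: 6.168% × 500.0 = 30.84 kg
  BaO: 9.616% × 500.0 = 48.08 kg
  SiO2: 63.95% × 500.0 = 319.8 kg
Mass-balance tally per oxide applying the batch weights above, relative to the basis at hand (target by target, the sums agree modulo rounding of the values):
  B2O3: 49.60·0.4751 = 23.56 kg (target 23.56 kg)
  Al2O3: 276.7·0.003000 + 46.05·0.9959 + 65.67·0.1965 = 59.60 kg (target 59.60 kg)
  Na2O: 49.60·0.2157 + 65.67·0.1140 = 18.19 kg (target 18.18 kg)
  PbO: 30.87·0.9990 = 30.84 kg (target 30.84 kg)
  BaO: 61.97·0.7759 = 48.08 kg (target 48.08 kg)
  SiO2: 276.7·0.9950 + 65.67·0.6762 = 319.7 kg (target 319.8 kg)
The glass-mass cross-check: whole batch net of LOI = 500.0 kg (targets for the oxides total 500.0 kg; against the stated basis, 500.0 kg — differing by rounding only).
Adding the batch up: Σ batch = 530.9 kg; ignition loss, Σ(batch × LOI) = 30.87 kg; as yield: glass ÷ batch → 94.18%.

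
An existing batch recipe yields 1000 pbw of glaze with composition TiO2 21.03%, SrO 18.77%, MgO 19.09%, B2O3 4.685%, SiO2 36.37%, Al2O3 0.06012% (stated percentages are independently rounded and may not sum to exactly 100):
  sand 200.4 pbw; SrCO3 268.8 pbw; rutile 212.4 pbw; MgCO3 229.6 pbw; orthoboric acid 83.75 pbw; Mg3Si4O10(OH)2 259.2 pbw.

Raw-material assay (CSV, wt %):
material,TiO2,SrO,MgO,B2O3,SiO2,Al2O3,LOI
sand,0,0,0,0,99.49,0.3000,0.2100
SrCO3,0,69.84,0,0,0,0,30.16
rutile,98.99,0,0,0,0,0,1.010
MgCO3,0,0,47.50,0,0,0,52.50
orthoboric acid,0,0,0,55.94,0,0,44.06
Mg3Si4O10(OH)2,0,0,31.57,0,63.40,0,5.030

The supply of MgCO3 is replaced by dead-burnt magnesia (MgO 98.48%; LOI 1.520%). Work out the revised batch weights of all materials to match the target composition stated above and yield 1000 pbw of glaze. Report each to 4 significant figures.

The whole derivation carries full float precision through the solve. Working values are printed, rounded to 4 significant figures, across the worked steps; each reported number sees exactly one rounding. The derived quantities, which include six oxide percentages, the totals, the yield, glass mass, ignition loss, are recomputed at exact precision, precisely as stated by the problem or answer text, starting from the weights at 1000 pbw of glass.
Oxide-by-oxide targets in 1000 pbw glaze:
  TiO2: 21.03% × 1000 = 210.3 pbw
  SrO: 18.77% × 1000 = 187.7 pbw
  MgO: 19.09% × 1000 = 190.9 pbw
  B2O3: 4.685% × 1000 = 46.85 pbw
  SiO2: 36.37% × 1000 = 363.7 pbw
  Al2O3: 0.06012% × 1000 = 0.6012 pbw
Per-oxide balance check using the reported weights, at the basis given (sums match the target masses exact up to rounding of places):
  TiO2: 212.4·0.9899 = 210.3 pbw (target 210.3 pbw)
  SrO: 268.8·0.6984 = 187.7 pbw (target 187.7 pbw)
  MgO: 110.8·0.9848 + 259.2·0.3157 = 190.9 pbw (target 190.9 pbw)
  B2O3: 83.75·0.5594 = 46.85 pbw (target 46.85 pbw)
  SiO2: 200.4·0.9949 + 259.2·0.6340 = 363.7 pbw (target 363.7 pbw)
  Al2O3: 200.4·0.003000 = 0.6012 pbw (target 0.6012 pbw)
Glass-mass bookkeeping: batch total minus LOI = 1000 pbw (summing oxide targets gives 1000 pbw; basis as stated: 1000 pbw — differing by rounding only).
Adding the batch up: Σ batch = 1135 pbw; loss to ignition Σ batch·LOI = 135.3 pbw; yield: glass divided by total = 88.09%.

Revised batch per 1000 pbw glaze:
  sand: 200.4 pbw
  SrCO3: 268.8 pbw
  rutile: 212.4 pbw
  dead-burnt magnesia: 110.8 pbw
  orthoboric acid: 83.75 pbw
  Mg3Si4O10(OH)2: 259.2 pbw
Total batch = 1135 pbw; LOI loss = 135.3 pbw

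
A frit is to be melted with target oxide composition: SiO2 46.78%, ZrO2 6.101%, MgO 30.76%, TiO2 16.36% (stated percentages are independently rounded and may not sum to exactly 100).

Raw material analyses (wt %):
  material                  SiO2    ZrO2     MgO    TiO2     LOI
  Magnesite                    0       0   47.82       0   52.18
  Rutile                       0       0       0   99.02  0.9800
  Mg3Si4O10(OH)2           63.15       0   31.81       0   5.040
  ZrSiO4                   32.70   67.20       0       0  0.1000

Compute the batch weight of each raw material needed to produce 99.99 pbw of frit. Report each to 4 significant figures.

In-progress results appear with 4-significant-digit rounding alongside each step — each numeric step carries exact precision all the way through — every reported number is rounded exactly once; all derived quantities, which include the four compositions, net glass mass, LOI, totals, yield, are carried in full float precision, as set out in the problem or answer text, from the weighed amounts for 99.99 pbw of glass.
Oxide-by-oxide targets in 99.99 pbw frit:
  SiO2: 46.78% × 99.99 = 46.78 pbw
  ZrO2: 6.101% × 99.99 = 6.100 pbw
  MgO: 30.76% × 99.99 = 30.76 pbw
  TiO2: 16.36% × 99.99 = 16.36 pbw
Verifying the oxide balance given the weights on record, against the basis in use (delivered sums recover each target net of answer rounding effects):
  SiO2: 69.37·0.6315 + 9.078·0.3270 = 46.78 pbw (target 46.78 pbw)
  ZrO2: 9.078·0.6720 = 6.100 pbw (target 6.100 pbw)
  MgO: 18.17·0.4782 + 69.37·0.3181 = 30.76 pbw (target 30.76 pbw)
  TiO2: 16.52·0.9902 = 16.36 pbw (target 16.36 pbw)
Auditing the glass mass value: the batch minus its LOI: 99.99 pbw (the targets, summed, come to 99.99 pbw; with the basis standing at 99.99 pbw — deltas are rounding alone).
Whole-batch sum: Σ batch = 113.1 pbw; LOI loss = Σ batch·LOI = 13.15 pbw; yield = glass ÷ total batch = 88.38%.

Batch per 99.99 pbw frit:
  Magnesite: 18.17 pbw
  Rutile: 16.52 pbw
  Mg3Si4O10(OH)2: 69.37 pbw
  ZrSiO4: 9.078 pbw
Total batch = 113.1 pbw; LOI loss = 13.15 pbw; yield = 88.38%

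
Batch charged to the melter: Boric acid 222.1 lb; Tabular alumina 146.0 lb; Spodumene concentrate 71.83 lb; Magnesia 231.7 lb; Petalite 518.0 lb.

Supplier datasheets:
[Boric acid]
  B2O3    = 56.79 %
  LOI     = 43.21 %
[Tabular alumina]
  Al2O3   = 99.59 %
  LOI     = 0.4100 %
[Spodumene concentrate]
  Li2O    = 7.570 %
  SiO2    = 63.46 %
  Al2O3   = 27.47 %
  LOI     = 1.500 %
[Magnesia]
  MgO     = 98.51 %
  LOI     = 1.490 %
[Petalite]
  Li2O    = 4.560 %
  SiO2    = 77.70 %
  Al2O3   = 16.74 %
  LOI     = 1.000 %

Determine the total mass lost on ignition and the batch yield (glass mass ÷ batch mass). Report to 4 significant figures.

The whole derivation maintains exact precision at each step; values along the way appear, rounded to 4 significant figures, within the worked lines; each reported figure receives exactly one rounding; the derived quantities are rebuilt in exact precision (LOI, net glass mass, totals, five oxide percentages, the yield) starting from the weights at 1083 lb of glass, exactly as shown in problem or answer.
LOI of each material in turn:
  Boric acid: 222.1 × 0.4321 = 95.97 lb
  Tabular alumina: 146.0 × 0.004100 = 0.5986 lb
  Spodumene concentrate: 71.83 × 0.01500 = 1.077 lb
  Magnesia: 231.7 × 0.01490 = 3.452 lb
  Petalite: 518.0 × 0.01000 = 5.180 lb
Total LOI = 106.3 lb
Glass = batch − LOI = 1190 − 106.3 = 1083 lb

LOI loss = 106.3 lb; glass = 1083 lb; yield = 91.07%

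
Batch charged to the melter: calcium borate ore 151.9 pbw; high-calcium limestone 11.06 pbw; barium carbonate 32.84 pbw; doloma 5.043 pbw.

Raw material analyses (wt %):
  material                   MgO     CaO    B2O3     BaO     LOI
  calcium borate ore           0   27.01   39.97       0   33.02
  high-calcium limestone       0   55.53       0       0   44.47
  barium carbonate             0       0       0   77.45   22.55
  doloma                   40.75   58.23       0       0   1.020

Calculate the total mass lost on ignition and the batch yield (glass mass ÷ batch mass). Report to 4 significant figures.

Working values are displayed rounded to 4 significant figures when written out — full float precision is maintained at all times — every reported result takes just one rounding; the derived quantities (totals, ignition loss, net glass mass, the four compositions, the yield) are carried at full precision using the weight values for 138.3 pbw of glass precisely as stated by either problem or answer.
Material-by-material LOI:
  calcium borate ore: 151.9 × 0.3302 = 50.16 pbw
  high-calcium limestone: 11.06 × 0.4447 = 4.918 pbw
  barium carbonate: 32.84 × 0.2255 = 7.405 pbw
  doloma: 5.043 × 0.01020 = 0.05144 pbw
Total LOI = 62.53 pbw
Glass = batch − LOI = 200.8 − 62.53 = 138.3 pbw

LOI loss = 62.53 pbw; glass = 138.3 pbw; yield = 68.86%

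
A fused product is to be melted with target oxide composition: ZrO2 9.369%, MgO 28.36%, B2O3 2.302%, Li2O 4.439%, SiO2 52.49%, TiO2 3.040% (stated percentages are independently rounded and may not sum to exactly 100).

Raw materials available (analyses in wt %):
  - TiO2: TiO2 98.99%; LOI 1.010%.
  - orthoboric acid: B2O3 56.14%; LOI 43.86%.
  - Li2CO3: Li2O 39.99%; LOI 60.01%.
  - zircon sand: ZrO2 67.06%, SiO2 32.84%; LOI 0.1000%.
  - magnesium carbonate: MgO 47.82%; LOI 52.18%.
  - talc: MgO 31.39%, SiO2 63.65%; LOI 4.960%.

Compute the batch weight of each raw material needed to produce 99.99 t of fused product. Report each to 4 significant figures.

In-progress results are shown rounded to 4 significant figures across the worked steps — all arithmetic keeps exact precision all the way through. Every reported number is rounded once only; derived quantities, including net glass mass, totals, the six compositions, ignition loss, the yield, are recomputed using the weight values on 99.99 t of glass at exact precision, as written in question or answer.
Oxide-by-oxide targets in 99.99 t fused product:
  ZrO2: 9.369% × 99.99 = 9.368 t
  MgO: 28.36% × 99.99 = 28.36 t
  B2O3: 2.302% × 99.99 = 2.302 t
  Li2O: 4.439% × 99.99 = 4.439 t
  SiO2: 52.49% × 99.99 = 52.48 t
  TiO2: 3.040% × 99.99 = 3.040 t
Checking each oxide sum given the weights on record, per the basis as stated (each sum matches its target mass within answer rounding):
  ZrO2: 13.97·0.6706 = 9.368 t (target 9.368 t)
  MgO: 9.904·0.4782 + 75.25·0.3139 = 28.36 t (target 28.36 t)
  B2O3: 4.100·0.5614 = 2.302 t (target 2.302 t)
  Li2O: 11.10·0.3999 = 4.439 t (target 4.439 t)
  SiO2: 13.97·0.3284 + 75.25·0.6365 = 52.48 t (target 52.48 t)
  TiO2: 3.071·0.9899 = 3.040 t (target 3.040 t)
Glass mass check: whole batch net of LOI = 99.99 t (oxide target masses add up to 99.99 t; stated basis 99.99 t — deltas are rounding alone).
Whole-batch sum: Σ batch = 117.4 t; LOI loss = Σ batch·LOI = 17.40 t; yield = glass ÷ total batch = 85.17%.

Batch per 99.99 t fused product:
  TiO2: 3.071 t
  orthoboric acid: 4.100 t
  Li2CO3: 11.10 t
  zircon sand: 13.97 t
  magnesium carbonate: 9.904 t
  talc: 75.25 t
Total batch = 117.4 t; LOI loss = 17.40 t; yield = 85.17%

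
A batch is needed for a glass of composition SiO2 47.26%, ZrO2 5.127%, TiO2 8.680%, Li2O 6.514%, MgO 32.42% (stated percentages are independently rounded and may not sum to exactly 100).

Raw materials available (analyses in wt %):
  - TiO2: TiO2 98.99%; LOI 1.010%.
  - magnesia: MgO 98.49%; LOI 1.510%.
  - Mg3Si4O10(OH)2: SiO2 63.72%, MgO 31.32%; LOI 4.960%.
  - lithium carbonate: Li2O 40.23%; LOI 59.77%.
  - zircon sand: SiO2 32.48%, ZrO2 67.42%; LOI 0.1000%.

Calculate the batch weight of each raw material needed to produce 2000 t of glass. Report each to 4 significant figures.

All internal work keeps full precision in every operation. Values along the way are shown (rounded to four significant digits) across the worked steps. Each reported value is rounded a single time — all derived quantities are rebuilt starting from the weights per 2000 t of glass at full precision (glass mass, the yield, ignition loss, totals, the five compositions), as given in question or answer.
Target oxide masses per 2000 t glass:
  SiO2: 47.26% × 2000 = 945.2 t
  ZrO2: 5.127% × 2000 = 102.5 t
  TiO2: 8.680% × 2000 = 173.6 t
  Li2O: 6.514% × 2000 = 130.3 t
  MgO: 32.42% × 2000 = 648.4 t
Mass-balance tally per oxide per the reported batch figures, at the basis given (oxide sums agree with the targets exact up to rounding of places):
  SiO2: 1406·0.6372 + 152.1·0.3248 = 945.3 t (target 945.2 t)
  ZrO2: 152.1·0.6742 = 102.5 t (target 102.5 t)
  TiO2: 175.4·0.9899 = 173.6 t (target 173.6 t)
  Li2O: 323.8·0.4023 = 130.3 t (target 130.3 t)
  MgO: 211.3·0.9849 + 1406·0.3132 = 648.5 t (target 648.4 t)
Glass-mass sanity pass: total charge less LOI = 2000 t (the targets, summed, come to 2000 t; basis as stated: 2000 t — rounding explains the deltas).
Summing the batch: Σ batch = 2269 t; Σ batch·LOI gives LOI loss = 268.4 t; the yield ratio, glass ÷ batch: 88.17%.

Batch per 2000 t glass:
  TiO2: 175.4 t
  magnesia: 211.3 t
  Mg3Si4O10(OH)2: 1406 t
  lithium carbonate: 323.8 t
  zircon sand: 152.1 t
Total batch = 2269 t; LOI loss = 268.4 t; yield = 88.17%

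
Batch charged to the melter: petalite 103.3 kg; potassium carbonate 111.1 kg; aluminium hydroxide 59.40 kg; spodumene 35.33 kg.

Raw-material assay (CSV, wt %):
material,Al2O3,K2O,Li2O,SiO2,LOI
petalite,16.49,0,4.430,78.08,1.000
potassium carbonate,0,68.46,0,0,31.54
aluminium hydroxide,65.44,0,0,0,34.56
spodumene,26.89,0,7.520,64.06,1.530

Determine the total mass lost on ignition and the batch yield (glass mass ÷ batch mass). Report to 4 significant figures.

LOI loss = 57.14 kg; glass = 252.0 kg; yield = 81.51%

Values along the way are displayed rounded to four significant digits on the page. All internal work holds full precision at every stage; every reported figure takes exactly one rounding. The derived quantities (the yield, the totals, four oxide percentages, glass mass, ignition loss) are computed at exact precision using the weight values at 252.0 kg of glass, as written in the question or the answer.
Material-by-material LOI:
  petalite: 103.3 × 0.01000 = 1.033 kg
  potassium carbonate: 111.1 × 0.3154 = 35.04 kg
  aluminium hydroxide: 59.40 × 0.3456 = 20.53 kg
  spodumene: 35.33 × 0.01530 = 0.5405 kg
Total LOI = 57.14 kg
Glass = batch − LOI = 309.1 − 57.14 = 252.0 kg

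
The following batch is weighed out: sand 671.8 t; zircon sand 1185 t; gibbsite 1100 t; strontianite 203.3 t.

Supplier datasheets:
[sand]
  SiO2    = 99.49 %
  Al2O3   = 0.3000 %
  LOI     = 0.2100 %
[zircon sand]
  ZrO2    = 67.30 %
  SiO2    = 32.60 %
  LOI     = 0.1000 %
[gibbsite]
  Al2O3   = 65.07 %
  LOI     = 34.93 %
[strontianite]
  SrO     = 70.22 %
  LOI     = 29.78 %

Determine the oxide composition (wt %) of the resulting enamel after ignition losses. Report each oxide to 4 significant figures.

Glass mass = 2713 t (batch 3160 − LOI 447.4).
Composition: SrO 5.262%, ZrO2 29.40%, SiO2 38.88%, Al2O3 26.46%

All internal work carries full precision at all times; rounding to four significant digits governs each mid-chain value as displayed; exactly one rounding is applied to each reported value — the derived quantities (LOI, glass mass, four oxide percentages, totals, yield) are recomputed in full precision from the batch weights per 2713 t of glass, precisely as stated by the question or the answer.
Mass of each oxide from the mix:
  SrO: 203.3·0.7022 = 142.8 t
  ZrO2: 1185·0.6730 = 797.5 t
  SiO2: 671.8·0.9949 + 1185·0.3260 = 1055 t
  Al2O3: 671.8·0.003000 + 1100·0.6507 = 717.8 t
LOI: 671.8·0.002100 + 1185·0.001000 + 1100·0.3493 + 203.3·0.2978 = 447.4 t
The glass mass, total less LOI, = 3160 − 447.4 = 2713 t (matching Σ of the oxides)
each oxide over glass, ×100, is wt %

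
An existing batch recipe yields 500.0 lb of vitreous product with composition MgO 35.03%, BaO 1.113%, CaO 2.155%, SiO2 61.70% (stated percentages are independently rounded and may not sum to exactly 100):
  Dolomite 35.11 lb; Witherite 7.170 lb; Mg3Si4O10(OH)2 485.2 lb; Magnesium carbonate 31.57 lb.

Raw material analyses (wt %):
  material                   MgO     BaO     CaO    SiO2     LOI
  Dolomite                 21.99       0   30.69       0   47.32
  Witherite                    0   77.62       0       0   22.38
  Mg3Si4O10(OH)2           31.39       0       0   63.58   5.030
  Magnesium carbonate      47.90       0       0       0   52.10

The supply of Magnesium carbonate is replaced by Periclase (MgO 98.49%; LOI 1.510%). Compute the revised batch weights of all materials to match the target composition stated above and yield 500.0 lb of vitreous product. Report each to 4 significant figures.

Revised batch per 500.0 lb vitreous product:
  Dolomite: 35.11 lb
  Witherite: 7.170 lb
  Mg3Si4O10(OH)2: 485.2 lb
  Periclase: 15.35 lb
Total batch = 542.8 lb; LOI loss = 42.86 lb

Every computation keeps full float precision through the solve. Working values appear (rounded to four significant digits) alongside each step. A single rounding finalizes every reported figure — the derived quantities are carried using the weight values at 500.0 lb of glass at exact precision (yield, totals, LOI, the four compositions, net glass mass) as given in problem or answer.
Per-oxide target masses for 500.0 lb vitreous product:
  MgO: 35.03% × 500.0 = 175.2 lb
  BaO: 1.113% × 500.0 = 5.565 lb
  CaO: 2.155% × 500.0 = 10.78 lb
  SiO2: 61.70% × 500.0 = 308.5 lb
Checking each oxide sum given the weights on record, versus the basis set out (oxide sums agree with the targets modulo rounding of the values):
  MgO: 35.11·0.2199 + 485.2·0.3139 + 15.35·0.9849 = 175.1 lb (target 175.2 lb)
  BaO: 7.170·0.7762 = 5.565 lb (target 5.565 lb)
  CaO: 35.11·0.3069 = 10.78 lb (target 10.78 lb)
  SiO2: 485.2·0.6358 = 308.5 lb (target 308.5 lb)
Glass-mass closure: batch Σ − ignition loss = 500.0 lb (targets for the oxides total 500.0 lb; stated basis 500.0 lb — gaps are rounding artifacts).
Batch total: Σ batch = 542.8 lb; the LOI term Σ batch·LOI equals 42.86 lb; yield, glass over the total, = 92.11%.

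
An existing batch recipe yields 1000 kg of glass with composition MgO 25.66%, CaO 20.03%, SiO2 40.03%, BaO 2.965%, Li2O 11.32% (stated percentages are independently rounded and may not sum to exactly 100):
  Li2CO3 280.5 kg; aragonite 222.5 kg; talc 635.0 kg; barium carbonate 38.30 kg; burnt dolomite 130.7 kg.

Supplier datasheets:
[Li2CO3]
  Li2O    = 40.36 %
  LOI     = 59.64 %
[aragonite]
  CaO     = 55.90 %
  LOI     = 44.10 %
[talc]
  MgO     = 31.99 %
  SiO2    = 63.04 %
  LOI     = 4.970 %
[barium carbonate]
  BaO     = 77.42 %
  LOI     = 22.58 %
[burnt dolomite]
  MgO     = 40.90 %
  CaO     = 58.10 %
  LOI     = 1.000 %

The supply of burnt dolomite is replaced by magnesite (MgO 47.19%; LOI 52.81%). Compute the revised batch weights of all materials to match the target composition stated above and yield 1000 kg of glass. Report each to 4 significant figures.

Revised batch per 1000 kg glass:
  Li2CO3: 280.5 kg
  aragonite: 358.3 kg
  talc: 635.0 kg
  barium carbonate: 38.30 kg
  magnesite: 113.3 kg
Total batch = 1425 kg; LOI loss = 425.3 kg

All internal work keeps full precision at all times — in-progress results appear (rounded to 4 significant figures) on the page; every reported number is rounded exactly once. The derived quantities are computed from the batch weights per 1000 kg of glass at exact precision (five oxide percentages, net glass mass, totals, LOI, the yield) precisely as stated by the problem or the answer.
Target masses of each oxide per 1000 kg glass:
  MgO: 25.66% × 1000 = 256.6 kg
  CaO: 20.03% × 1000 = 200.3 kg
  SiO2: 40.03% × 1000 = 400.3 kg
  BaO: 2.965% × 1000 = 29.65 kg
  Li2O: 11.32% × 1000 = 113.2 kg
A balance pass over the oxides, working from each reported weight, for the quoted basis mass (summed amounts equal target values up to rounding of the answer):
  MgO: 635.0·0.3199 + 113.3·0.4719 = 256.6 kg (target 256.6 kg)
  CaO: 358.3·0.5590 = 200.3 kg (target 200.3 kg)
  SiO2: 635.0·0.6304 = 400.3 kg (target 400.3 kg)
  BaO: 38.30·0.7742 = 29.65 kg (target 29.65 kg)
  Li2O: 280.5·0.4036 = 113.2 kg (target 113.2 kg)
Consistency of the glass mass: whole batch net of LOI = 1000 kg (summing oxide targets gives 1000 kg; against the stated basis, 1000 kg — gaps are rounding artifacts).
Total batch = Σ batch = 1425 kg; the LOI term Σ batch·LOI equals 425.3 kg; as yield: glass ÷ batch → 70.16%.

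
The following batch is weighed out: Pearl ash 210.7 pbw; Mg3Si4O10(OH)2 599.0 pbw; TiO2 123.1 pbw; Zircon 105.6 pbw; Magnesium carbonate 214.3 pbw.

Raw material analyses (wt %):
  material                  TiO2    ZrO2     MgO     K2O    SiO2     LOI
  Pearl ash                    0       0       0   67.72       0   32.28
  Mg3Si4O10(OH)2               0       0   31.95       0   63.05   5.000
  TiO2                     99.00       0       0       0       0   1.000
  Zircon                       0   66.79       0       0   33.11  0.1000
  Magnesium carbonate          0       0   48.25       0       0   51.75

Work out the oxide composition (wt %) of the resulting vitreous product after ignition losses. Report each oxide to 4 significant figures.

Glass mass = 1042 pbw (batch 1253 − LOI 210.2).
Composition: TiO2 11.69%, ZrO2 6.765%, MgO 28.28%, K2O 13.69%, SiO2 39.58%

Rounding to four significant digits applies to each intermediate as displayed. All arithmetic runs at full float precision at every stage; each reported number takes just one rounding. All derived quantities, which include totals, yield, LOI, glass mass, the five compositions, are re-derived in full precision, as set out in problem or answer, using the weight values for 1042 pbw of glass.
Delivered oxide masses:
  TiO2: 123.1·0.9900 = 121.9 pbw
  ZrO2: 105.6·0.6679 = 70.53 pbw
  MgO: 599.0·0.3195 + 214.3·0.4825 = 294.8 pbw
  K2O: 210.7·0.6772 = 142.7 pbw
  SiO2: 599.0·0.6305 + 105.6·0.3311 = 412.6 pbw
LOI: 210.7·0.3228 + 599.0·0.05000 + 123.1·0.01000 + 105.6·0.001000 + 214.3·0.5175 = 210.2 pbw
Glass = total batch minus LOI = 1253 − 210.2 = 1042 pbw (the oxide masses sum to this)
each oxide over glass, ×100, is wt %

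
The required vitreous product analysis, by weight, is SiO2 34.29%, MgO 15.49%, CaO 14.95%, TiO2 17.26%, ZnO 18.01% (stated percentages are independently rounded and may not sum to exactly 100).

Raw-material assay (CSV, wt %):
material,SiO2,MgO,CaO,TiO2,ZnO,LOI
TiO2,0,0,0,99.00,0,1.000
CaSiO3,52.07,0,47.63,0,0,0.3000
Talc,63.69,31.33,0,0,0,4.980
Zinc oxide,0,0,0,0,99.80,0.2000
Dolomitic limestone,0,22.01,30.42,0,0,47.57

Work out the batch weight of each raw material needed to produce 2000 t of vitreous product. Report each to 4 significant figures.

All arithmetic holds full float precision from start to finish. Intermediates appear rounded to four significant digits alongside each step — every reported figure is rounded only once. The derived quantities, including the totals, ignition loss, the five compositions, net glass mass, yield, are computed from the batch weights at 2000 t of glass at exact precision, as written in the problem or answer text.
Target oxide masses per 2000 t vitreous product:
  SiO2: 34.29% × 2000 = 685.8 t
  MgO: 15.49% × 2000 = 309.8 t
  CaO: 14.95% × 2000 = 299.0 t
  TiO2: 17.26% × 2000 = 345.2 t
  ZnO: 18.01% × 2000 = 360.2 t
Sums-versus-targets review from the weights as reported, at the basis given (target by target, the sums agree within answer rounding):
  SiO2: 406.0·0.5207 + 744.9·0.6369 = 685.8 t (target 685.8 t)
  MgO: 744.9·0.3133 + 347.3·0.2201 = 309.8 t (target 309.8 t)
  CaO: 406.0·0.4763 + 347.3·0.3042 = 299.0 t (target 299.0 t)
  TiO2: 348.7·0.9900 = 345.2 t (target 345.2 t)
  ZnO: 360.9·0.9980 = 360.2 t (target 360.2 t)
Glass-mass sanity pass: whole batch net of LOI = 2000 t (the targets, summed, come to 2000 t; against the stated basis, 2000 t — a pure rounding effect).
Adding the batch up: Σ batch = 2208 t; loss to ignition Σ batch·LOI = 207.7 t; yield, glass over the total, = 90.59%.

Batch per 2000 t vitreous product:
  TiO2: 348.7 t
  CaSiO3: 406.0 t
  Talc: 744.9 t
  Zinc oxide: 360.9 t
  Dolomitic limestone: 347.3 t
Total batch = 2208 t; LOI loss = 207.7 t; yield = 90.59%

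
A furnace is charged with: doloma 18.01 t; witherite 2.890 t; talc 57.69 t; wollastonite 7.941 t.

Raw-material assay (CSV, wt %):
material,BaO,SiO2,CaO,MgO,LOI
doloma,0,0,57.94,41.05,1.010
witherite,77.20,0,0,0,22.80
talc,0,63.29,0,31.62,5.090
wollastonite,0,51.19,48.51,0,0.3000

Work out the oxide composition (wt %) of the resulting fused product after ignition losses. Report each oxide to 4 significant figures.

Rounding to four significant figures applies to every mid-chain value as printed — all arithmetic holds full precision at every stage. Every reported number takes just one rounding — the derived quantities, including net glass mass, the totals, four oxide percentages, the yield, LOI, are computed starting from the weights per 82.73 t of glass at full float precision, as set out in the problem or the answer.
Oxide masses out of the charge:
  BaO: 2.890·0.7720 = 2.231 t
  SiO2: 57.69·0.6329 + 7.941·0.5119 = 40.58 t
  CaO: 18.01·0.5794 + 7.941·0.4851 = 14.29 t
  MgO: 18.01·0.4105 + 57.69·0.3162 = 25.63 t
LOI: 18.01·0.01010 + 2.890·0.2280 + 57.69·0.05090 + 7.941·0.003000 = 3.801 t
Net of LOI, the glass mass = 86.53 − 3.801 = 82.73 t (= Σ oxide masses)
wt % = 100 × oxide mass / glass mass

Glass mass = 82.73 t (batch 86.53 − LOI 3.801).
Composition: BaO 2.697%, SiO2 49.05%, CaO 17.27%, MgO 30.99%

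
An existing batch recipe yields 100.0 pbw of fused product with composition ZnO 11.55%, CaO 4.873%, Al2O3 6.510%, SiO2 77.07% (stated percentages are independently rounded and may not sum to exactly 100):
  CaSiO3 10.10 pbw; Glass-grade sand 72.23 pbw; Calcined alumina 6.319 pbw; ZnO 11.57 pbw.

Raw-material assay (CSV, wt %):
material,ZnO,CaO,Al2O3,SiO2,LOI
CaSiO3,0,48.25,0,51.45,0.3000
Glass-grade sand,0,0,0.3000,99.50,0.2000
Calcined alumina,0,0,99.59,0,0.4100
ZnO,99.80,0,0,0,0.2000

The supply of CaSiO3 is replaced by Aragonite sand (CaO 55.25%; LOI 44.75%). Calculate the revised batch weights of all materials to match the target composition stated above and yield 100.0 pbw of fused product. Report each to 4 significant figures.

All arithmetic keeps exact precision through the solve — rounding to four significant digits applies to every mid-chain value as shown; a single rounding produces each reported result. The derived quantities, which include totals, net glass mass, LOI, the four compositions, yield, are carried at exact precision, precisely as stated by question or answer, from the weighed amounts at 100.0 pbw of glass.
Target oxide masses per 100.0 pbw fused product:
  ZnO: 11.55% × 100.0 = 11.55 pbw
  CaO: 4.873% × 100.0 = 4.873 pbw
  Al2O3: 6.510% × 100.0 = 6.510 pbw
  SiO2: 77.07% × 100.0 = 77.07 pbw
A balance pass over the oxides, using the reported weights, relative to the basis at hand (sum by sum, the targets are met given rounding of the digits):
  ZnO: 11.57·0.9980 = 11.55 pbw (target 11.55 pbw)
  CaO: 8.820·0.5525 = 4.873 pbw (target 4.873 pbw)
  Al2O3: 77.46·0.003000 + 6.303·0.9959 = 6.510 pbw (target 6.510 pbw)
  SiO2: 77.46·0.9950 = 77.07 pbw (target 77.07 pbw)
Glass-mass closure: batch total minus LOI = 100.0 pbw (the Σ of target masses is 100.0 pbw; basis as stated: 100.0 pbw — any gap is answer rounding).
Whole-batch sum: Σ batch = 104.2 pbw; Σ batch·LOI gives LOI loss = 4.151 pbw; yield, glass over the total, = 96.01%.

Revised batch per 100.0 pbw fused product:
  Aragonite sand: 8.820 pbw
  Glass-grade sand: 77.46 pbw
  Calcined alumina: 6.303 pbw
  ZnO: 11.57 pbw
Total batch = 104.2 pbw; LOI loss = 4.151 pbw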